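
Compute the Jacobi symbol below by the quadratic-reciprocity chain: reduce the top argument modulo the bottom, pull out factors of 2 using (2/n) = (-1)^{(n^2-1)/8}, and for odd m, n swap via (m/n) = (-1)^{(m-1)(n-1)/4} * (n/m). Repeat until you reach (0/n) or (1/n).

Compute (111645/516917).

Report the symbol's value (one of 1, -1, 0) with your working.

flip (111645/516917) -> (516917/111645): both odd, 111645 mod 4 = 1, 516917 mod 4 = 1, so the flip contributes +1; sign now +1
(516917/111645): 516917 mod 111645 = 70337, so (516917/111645) = (70337/111645)
flip (70337/111645) -> (111645/70337): both odd, 70337 mod 4 = 1, 111645 mod 4 = 1, so the flip contributes +1; sign now +1
(111645/70337): 111645 mod 70337 = 41308, so (111645/70337) = (41308/70337)
factor out 2^2: 41308 = 2^2·10327; with 70337 mod 8 = 1, (2/70337) = +1; sign now +1; continue with (10327/70337)
flip (10327/70337) -> (70337/10327): both odd, 10327 mod 4 = 3, 70337 mod 4 = 1, so the flip contributes +1; sign now +1
(70337/10327): 70337 mod 10327 = 8375, so (70337/10327) = (8375/10327)
flip (8375/10327) -> (10327/8375): both odd, 8375 mod 4 = 3, 10327 mod 4 = 3, so the flip contributes -1; sign now -1
(10327/8375): 10327 mod 8375 = 1952, so (10327/8375) = (1952/8375)
factor out 2^5: 1952 = 2^5·61; with 8375 mod 8 = 7, (2/8375) = +1; sign now -1; continue with (61/8375)
flip (61/8375) -> (8375/61): both odd, 61 mod 4 = 1, 8375 mod 4 = 3, so the flip contributes +1; sign now -1
(8375/61): 8375 mod 61 = 18, so (8375/61) = (18/61)
factor out 2^1: 18 = 2^1·9; with 61 mod 8 = 5, (2/61) = -1; sign now +1; continue with (9/61)
flip (9/61) -> (61/9): both odd, 9 mod 4 = 1, 61 mod 4 = 1, so the flip contributes +1; sign now +1
(61/9): 61 mod 9 = 7, so (61/9) = (7/9)
flip (7/9) -> (9/7): both odd, 7 mod 4 = 3, 9 mod 4 = 1, so the flip contributes +1; sign now +1
(9/7): 9 mod 7 = 2, so (9/7) = (2/7)
factor out 2^1: 2 = 2^1·1; with 7 mod 8 = 7, (2/7) = +1; sign now +1; continue with (1/7)
reached (1/7) = 1, so the symbol is +1

1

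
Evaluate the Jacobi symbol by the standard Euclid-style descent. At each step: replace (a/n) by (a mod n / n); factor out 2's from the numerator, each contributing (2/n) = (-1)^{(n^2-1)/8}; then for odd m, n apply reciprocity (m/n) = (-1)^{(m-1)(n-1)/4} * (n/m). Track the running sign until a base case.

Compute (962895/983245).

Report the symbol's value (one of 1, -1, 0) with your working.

0

flip (962895/983245) -> (983245/962895): both odd, 962895 mod 4 = 3, 983245 mod 4 = 1, so the flip contributes +1; sign now +1
(983245/962895): 983245 mod 962895 = 20350, so (983245/962895) = (20350/962895)
factor out 2^1: 20350 = 2^1·10175; with 962895 mod 8 = 7, (2/962895) = +1; sign now +1; continue with (10175/962895)
flip (10175/962895) -> (962895/10175): both odd, 10175 mod 4 = 3, 962895 mod 4 = 3, so the flip contributes -1; sign now -1
(962895/10175): 962895 mod 10175 = 6445, so (962895/10175) = (6445/10175)
flip (6445/10175) -> (10175/6445): both odd, 6445 mod 4 = 1, 10175 mod 4 = 3, so the flip contributes +1; sign now -1
(10175/6445): 10175 mod 6445 = 3730, so (10175/6445) = (3730/6445)
factor out 2^1: 3730 = 2^1·1865; with 6445 mod 8 = 5, (2/6445) = -1; sign now +1; continue with (1865/6445)
flip (1865/6445) -> (6445/1865): both odd, 1865 mod 4 = 1, 6445 mod 4 = 1, so the flip contributes +1; sign now +1
(6445/1865): 6445 mod 1865 = 850, so (6445/1865) = (850/1865)
factor out 2^1: 850 = 2^1·425; with 1865 mod 8 = 1, (2/1865) = +1; sign now +1; continue with (425/1865)
flip (425/1865) -> (1865/425): both odd, 425 mod 4 = 1, 1865 mod 4 = 1, so the flip contributes +1; sign now +1
(1865/425): 1865 mod 425 = 165, so (1865/425) = (165/425)
flip (165/425) -> (425/165): both odd, 165 mod 4 = 1, 425 mod 4 = 1, so the flip contributes +1; sign now +1
(425/165): 425 mod 165 = 95, so (425/165) = (95/165)
flip (95/165) -> (165/95): both odd, 95 mod 4 = 3, 165 mod 4 = 1, so the flip contributes +1; sign now +1
(165/95): 165 mod 95 = 70, so (165/95) = (70/95)
factor out 2^1: 70 = 2^1·35; with 95 mod 8 = 7, (2/95) = +1; sign now +1; continue with (35/95)
flip (35/95) -> (95/35): both odd, 35 mod 4 = 3, 95 mod 4 = 3, so the flip contributes -1; sign now -1
(95/35): 95 mod 35 = 25, so (95/35) = (25/35)
flip (25/35) -> (35/25): both odd, 25 mod 4 = 1, 35 mod 4 = 3, so the flip contributes +1; sign now -1
(35/25): 35 mod 25 = 10, so (35/25) = (10/25)
factor out 2^1: 10 = 2^1·5; with 25 mod 8 = 1, (2/25) = +1; sign now -1; continue with (5/25)
flip (5/25) -> (25/5): both odd, 5 mod 4 = 1, 25 mod 4 = 1, so the flip contributes +1; sign now -1
(25/5): 25 mod 5 = 0, so (25/5) = (0/5)
reached (0/5); gcd(a, n) > 1, so (0/5) = 0 and the symbol is 0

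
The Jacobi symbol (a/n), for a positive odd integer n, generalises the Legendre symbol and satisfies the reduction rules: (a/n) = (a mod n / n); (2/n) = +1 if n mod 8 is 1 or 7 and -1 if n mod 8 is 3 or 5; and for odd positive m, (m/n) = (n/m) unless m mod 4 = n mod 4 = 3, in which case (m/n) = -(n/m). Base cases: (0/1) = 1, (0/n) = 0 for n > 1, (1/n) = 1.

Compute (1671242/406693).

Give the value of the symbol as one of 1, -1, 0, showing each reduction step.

-1

(1671242/406693) = (44470/406693)   [reduce mod 406693]
44470 = 2^1·22235; (2/406693) = -1 since 406693 mod 8 = 5, so (44470/406693) = (-1)^1·(22235/406693); sign now -1
reciprocity: (22235/406693) = +1·(406693/22235) since 22235 mod 4 = 3, 406693 mod 4 = 1; sign now -1
(406693/22235) = (6463/22235)   [reduce mod 22235]
reciprocity: (6463/22235) = -1·(22235/6463) since 6463 mod 4 = 3, 22235 mod 4 = 3; sign now +1
(22235/6463) = (2846/6463)   [reduce mod 6463]
2846 = 2^1·1423; (2/6463) = +1 since 6463 mod 8 = 7, so (2846/6463) = (+1)^1·(1423/6463); sign now +1
reciprocity: (1423/6463) = -1·(6463/1423) since 1423 mod 4 = 3, 6463 mod 4 = 3; sign now -1
(6463/1423) = (771/1423)   [reduce mod 1423]
reciprocity: (771/1423) = -1·(1423/771) since 771 mod 4 = 3, 1423 mod 4 = 3; sign now +1
(1423/771) = (652/771)   [reduce mod 771]
652 = 2^2·163; (2/771) = -1 since 771 mod 8 = 3, so (652/771) = (-1)^2·(163/771); sign now +1
reciprocity: (163/771) = -1·(771/163) since 163 mod 4 = 3, 771 mod 4 = 3; sign now -1
(771/163) = (119/163)   [reduce mod 163]
reciprocity: (119/163) = -1·(163/119) since 119 mod 4 = 3, 163 mod 4 = 3; sign now +1
(163/119) = (44/119)   [reduce mod 119]
44 = 2^2·11; (2/119) = +1 since 119 mod 8 = 7, so (44/119) = (+1)^2·(11/119); sign now +1
reciprocity: (11/119) = -1·(119/11) since 11 mod 4 = 3, 119 mod 4 = 3; sign now -1
(119/11) = (9/11)   [reduce mod 11]
reciprocity: (9/11) = +1·(11/9) since 9 mod 4 = 1, 11 mod 4 = 3; sign now -1
(11/9) = (2/9)   [reduce mod 9]
2 = 2^1·1; (2/9) = +1 since 9 mod 8 = 1, so (2/9) = (+1)^1·(1/9); sign now -1
(1/9) = 1; final value = sign = -1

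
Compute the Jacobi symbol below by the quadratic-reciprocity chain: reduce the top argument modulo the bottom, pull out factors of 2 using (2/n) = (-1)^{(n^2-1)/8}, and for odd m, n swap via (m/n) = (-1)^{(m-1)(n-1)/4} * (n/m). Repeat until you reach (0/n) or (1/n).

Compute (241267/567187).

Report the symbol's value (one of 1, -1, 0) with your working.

flip (241267/567187) -> (567187/241267): both odd, 241267 mod 4 = 3, 567187 mod 4 = 3, so the flip contributes -1; sign now -1
(567187/241267): 567187 mod 241267 = 84653, so (567187/241267) = (84653/241267)
flip (84653/241267) -> (241267/84653): both odd, 84653 mod 4 = 1, 241267 mod 4 = 3, so the flip contributes +1; sign now -1
(241267/84653): 241267 mod 84653 = 71961, so (241267/84653) = (71961/84653)
flip (71961/84653) -> (84653/71961): both odd, 71961 mod 4 = 1, 84653 mod 4 = 1, so the flip contributes +1; sign now -1
(84653/71961): 84653 mod 71961 = 12692, so (84653/71961) = (12692/71961)
factor out 2^2: 12692 = 2^2·3173; with 71961 mod 8 = 1, (2/71961) = +1; sign now -1; continue with (3173/71961)
flip (3173/71961) -> (71961/3173): both odd, 3173 mod 4 = 1, 71961 mod 4 = 1, so the flip contributes +1; sign now -1
(71961/3173): 71961 mod 3173 = 2155, so (71961/3173) = (2155/3173)
flip (2155/3173) -> (3173/2155): both odd, 2155 mod 4 = 3, 3173 mod 4 = 1, so the flip contributes +1; sign now -1
(3173/2155): 3173 mod 2155 = 1018, so (3173/2155) = (1018/2155)
factor out 2^1: 1018 = 2^1·509; with 2155 mod 8 = 3, (2/2155) = -1; sign now +1; continue with (509/2155)
flip (509/2155) -> (2155/509): both odd, 509 mod 4 = 1, 2155 mod 4 = 3, so the flip contributes +1; sign now +1
(2155/509): 2155 mod 509 = 119, so (2155/509) = (119/509)
flip (119/509) -> (509/119): both odd, 119 mod 4 = 3, 509 mod 4 = 1, so the flip contributes +1; sign now +1
(509/119): 509 mod 119 = 33, so (509/119) = (33/119)
flip (33/119) -> (119/33): both odd, 33 mod 4 = 1, 119 mod 4 = 3, so the flip contributes +1; sign now +1
(119/33): 119 mod 33 = 20, so (119/33) = (20/33)
factor out 2^2: 20 = 2^2·5; with 33 mod 8 = 1, (2/33) = +1; sign now +1; continue with (5/33)
flip (5/33) -> (33/5): both odd, 5 mod 4 = 1, 33 mod 4 = 1, so the flip contributes +1; sign now +1
(33/5): 33 mod 5 = 3, so (33/5) = (3/5)
flip (3/5) -> (5/3): both odd, 3 mod 4 = 3, 5 mod 4 = 1, so the flip contributes +1; sign now +1
(5/3): 5 mod 3 = 2, so (5/3) = (2/3)
factor out 2^1: 2 = 2^1·1; with 3 mod 8 = 3, (2/3) = -1; sign now -1; continue with (1/3)
reached (1/3) = 1, so the symbol is -1

-1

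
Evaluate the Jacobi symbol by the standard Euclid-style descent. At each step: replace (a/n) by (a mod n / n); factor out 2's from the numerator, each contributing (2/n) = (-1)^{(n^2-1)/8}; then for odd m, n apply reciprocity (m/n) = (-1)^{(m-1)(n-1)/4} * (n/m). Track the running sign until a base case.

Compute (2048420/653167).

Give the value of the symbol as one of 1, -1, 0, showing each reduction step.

1

(2048420/653167): 2048420 mod 653167 = 88919, so (2048420/653167) = (88919/653167)
flip (88919/653167) -> (653167/88919): both odd, 88919 mod 4 = 3, 653167 mod 4 = 3, so the flip contributes -1; sign now -1
(653167/88919): 653167 mod 88919 = 30734, so (653167/88919) = (30734/88919)
factor out 2^1: 30734 = 2^1·15367; with 88919 mod 8 = 7, (2/88919) = +1; sign now -1; continue with (15367/88919)
flip (15367/88919) -> (88919/15367): both odd, 15367 mod 4 = 3, 88919 mod 4 = 3, so the flip contributes -1; sign now +1
(88919/15367): 88919 mod 15367 = 12084, so (88919/15367) = (12084/15367)
factor out 2^2: 12084 = 2^2·3021; with 15367 mod 8 = 7, (2/15367) = +1; sign now +1; continue with (3021/15367)
flip (3021/15367) -> (15367/3021): both odd, 3021 mod 4 = 1, 15367 mod 4 = 3, so the flip contributes +1; sign now +1
(15367/3021): 15367 mod 3021 = 262, so (15367/3021) = (262/3021)
factor out 2^1: 262 = 2^1·131; with 3021 mod 8 = 5, (2/3021) = -1; sign now -1; continue with (131/3021)
flip (131/3021) -> (3021/131): both odd, 131 mod 4 = 3, 3021 mod 4 = 1, so the flip contributes +1; sign now -1
(3021/131): 3021 mod 131 = 8, so (3021/131) = (8/131)
factor out 2^3: 8 = 2^3·1; with 131 mod 8 = 3, (2/131) = -1; sign now +1; continue with (1/131)
reached (1/131) = 1, so the symbol is +1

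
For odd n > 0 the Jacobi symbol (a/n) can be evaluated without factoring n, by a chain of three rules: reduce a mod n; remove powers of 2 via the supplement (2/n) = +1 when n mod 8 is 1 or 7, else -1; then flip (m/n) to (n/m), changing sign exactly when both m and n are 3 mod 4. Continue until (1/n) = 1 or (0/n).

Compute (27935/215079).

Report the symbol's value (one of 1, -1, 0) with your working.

1

reciprocity: (27935/215079) = -1·(215079/27935) since 27935 mod 4 = 3, 215079 mod 4 = 3; sign now -1
(215079/27935) = (19534/27935)   [reduce mod 27935]
19534 = 2^1·9767; (2/27935) = +1 since 27935 mod 8 = 7, so (19534/27935) = (+1)^1·(9767/27935); sign now -1
reciprocity: (9767/27935) = -1·(27935/9767) since 9767 mod 4 = 3, 27935 mod 4 = 3; sign now +1
(27935/9767) = (8401/9767)   [reduce mod 9767]
reciprocity: (8401/9767) = +1·(9767/8401) since 8401 mod 4 = 1, 9767 mod 4 = 3; sign now +1
(9767/8401) = (1366/8401)   [reduce mod 8401]
1366 = 2^1·683; (2/8401) = +1 since 8401 mod 8 = 1, so (1366/8401) = (+1)^1·(683/8401); sign now +1
reciprocity: (683/8401) = +1·(8401/683) since 683 mod 4 = 3, 8401 mod 4 = 1; sign now +1
(8401/683) = (205/683)   [reduce mod 683]
reciprocity: (205/683) = +1·(683/205) since 205 mod 4 = 1, 683 mod 4 = 3; sign now +1
(683/205) = (68/205)   [reduce mod 205]
68 = 2^2·17; (2/205) = -1 since 205 mod 8 = 5, so (68/205) = (-1)^2·(17/205); sign now +1
reciprocity: (17/205) = +1·(205/17) since 17 mod 4 = 1, 205 mod 4 = 1; sign now +1
(205/17) = (1/17)   [reduce mod 17]
(1/17) = 1; final value = sign = +1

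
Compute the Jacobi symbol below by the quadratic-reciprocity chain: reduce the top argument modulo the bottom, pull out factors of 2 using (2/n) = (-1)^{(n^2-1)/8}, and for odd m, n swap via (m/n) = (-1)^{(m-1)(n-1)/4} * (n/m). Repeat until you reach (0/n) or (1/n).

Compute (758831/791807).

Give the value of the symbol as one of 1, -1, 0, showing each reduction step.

flip (758831/791807) -> (791807/758831): both odd, 758831 mod 4 = 3, 791807 mod 4 = 3, so the flip contributes -1; sign now -1
(791807/758831): 791807 mod 758831 = 32976, so (791807/758831) = (32976/758831)
factor out 2^4: 32976 = 2^4·2061; with 758831 mod 8 = 7, (2/758831) = +1; sign now -1; continue with (2061/758831)
flip (2061/758831) -> (758831/2061): both odd, 2061 mod 4 = 1, 758831 mod 4 = 3, so the flip contributes +1; sign now -1
(758831/2061): 758831 mod 2061 = 383, so (758831/2061) = (383/2061)
flip (383/2061) -> (2061/383): both odd, 383 mod 4 = 3, 2061 mod 4 = 1, so the flip contributes +1; sign now -1
(2061/383): 2061 mod 383 = 146, so (2061/383) = (146/383)
factor out 2^1: 146 = 2^1·73; with 383 mod 8 = 7, (2/383) = +1; sign now -1; continue with (73/383)
flip (73/383) -> (383/73): both odd, 73 mod 4 = 1, 383 mod 4 = 3, so the flip contributes +1; sign now -1
(383/73): 383 mod 73 = 18, so (383/73) = (18/73)
factor out 2^1: 18 = 2^1·9; with 73 mod 8 = 1, (2/73) = +1; sign now -1; continue with (9/73)
flip (9/73) -> (73/9): both odd, 9 mod 4 = 1, 73 mod 4 = 1, so the flip contributes +1; sign now -1
(73/9): 73 mod 9 = 1, so (73/9) = (1/9)
reached (1/9) = 1, so the symbol is -1

-1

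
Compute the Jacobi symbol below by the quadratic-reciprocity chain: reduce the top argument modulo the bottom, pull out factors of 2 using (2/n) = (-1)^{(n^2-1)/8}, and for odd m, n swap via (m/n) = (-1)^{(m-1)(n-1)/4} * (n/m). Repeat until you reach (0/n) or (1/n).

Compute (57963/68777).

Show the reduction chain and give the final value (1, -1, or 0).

-1

reciprocity: (57963/68777) = +1·(68777/57963) since 57963 mod 4 = 3, 68777 mod 4 = 1; sign now +1
(68777/57963) = (10814/57963)   [reduce mod 57963]
10814 = 2^1·5407; (2/57963) = -1 since 57963 mod 8 = 3, so (10814/57963) = (-1)^1·(5407/57963); sign now -1
reciprocity: (5407/57963) = -1·(57963/5407) since 5407 mod 4 = 3, 57963 mod 4 = 3; sign now +1
(57963/5407) = (3893/5407)   [reduce mod 5407]
reciprocity: (3893/5407) = +1·(5407/3893) since 3893 mod 4 = 1, 5407 mod 4 = 3; sign now +1
(5407/3893) = (1514/3893)   [reduce mod 3893]
1514 = 2^1·757; (2/3893) = -1 since 3893 mod 8 = 5, so (1514/3893) = (-1)^1·(757/3893); sign now -1
reciprocity: (757/3893) = +1·(3893/757) since 757 mod 4 = 1, 3893 mod 4 = 1; sign now -1
(3893/757) = (108/757)   [reduce mod 757]
108 = 2^2·27; (2/757) = -1 since 757 mod 8 = 5, so (108/757) = (-1)^2·(27/757); sign now -1
reciprocity: (27/757) = +1·(757/27) since 27 mod 4 = 3, 757 mod 4 = 1; sign now -1
(757/27) = (1/27)   [reduce mod 27]
(1/27) = 1; final value = sign = -1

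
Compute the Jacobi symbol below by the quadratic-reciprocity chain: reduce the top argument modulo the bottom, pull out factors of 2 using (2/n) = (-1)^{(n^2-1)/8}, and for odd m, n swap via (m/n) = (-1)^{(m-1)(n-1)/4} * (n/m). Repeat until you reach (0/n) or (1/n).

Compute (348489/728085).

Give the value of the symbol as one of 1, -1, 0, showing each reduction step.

reciprocity: (348489/728085) = +1·(728085/348489) since 348489 mod 4 = 1, 728085 mod 4 = 1; sign now +1
(728085/348489) = (31107/348489)   [reduce mod 348489]
reciprocity: (31107/348489) = +1·(348489/31107) since 31107 mod 4 = 3, 348489 mod 4 = 1; sign now +1
(348489/31107) = (6312/31107)   [reduce mod 31107]
6312 = 2^3·789; (2/31107) = -1 since 31107 mod 8 = 3, so (6312/31107) = (-1)^3·(789/31107); sign now -1
reciprocity: (789/31107) = +1·(31107/789) since 789 mod 4 = 1, 31107 mod 4 = 3; sign now -1
(31107/789) = (336/789)   [reduce mod 789]
336 = 2^4·21; (2/789) = -1 since 789 mod 8 = 5, so (336/789) = (-1)^4·(21/789); sign now -1
reciprocity: (21/789) = +1·(789/21) since 21 mod 4 = 1, 789 mod 4 = 1; sign now -1
(789/21) = (12/21)   [reduce mod 21]
12 = 2^2·3; (2/21) = -1 since 21 mod 8 = 5, so (12/21) = (-1)^2·(3/21); sign now -1
reciprocity: (3/21) = +1·(21/3) since 3 mod 4 = 3, 21 mod 4 = 1; sign now -1
(21/3) = (0/3)   [reduce mod 3]
(0/3) = 0   [gcd(a, n) > 1]; final value = 0

0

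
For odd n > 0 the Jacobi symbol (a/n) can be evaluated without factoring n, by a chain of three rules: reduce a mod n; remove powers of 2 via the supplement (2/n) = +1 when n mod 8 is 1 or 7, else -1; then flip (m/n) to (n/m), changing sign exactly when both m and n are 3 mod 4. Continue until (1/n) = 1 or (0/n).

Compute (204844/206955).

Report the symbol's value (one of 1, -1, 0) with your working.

factor out 2^2: 204844 = 2^2·51211; with 206955 mod 8 = 3, (2/206955) = -1; sign now +1; continue with (51211/206955)
flip (51211/206955) -> (206955/51211): both odd, 51211 mod 4 = 3, 206955 mod 4 = 3, so the flip contributes -1; sign now -1
(206955/51211): 206955 mod 51211 = 2111, so (206955/51211) = (2111/51211)
flip (2111/51211) -> (51211/2111): both odd, 2111 mod 4 = 3, 51211 mod 4 = 3, so the flip contributes -1; sign now +1
(51211/2111): 51211 mod 2111 = 547, so (51211/2111) = (547/2111)
flip (547/2111) -> (2111/547): both odd, 547 mod 4 = 3, 2111 mod 4 = 3, so the flip contributes -1; sign now -1
(2111/547): 2111 mod 547 = 470, so (2111/547) = (470/547)
factor out 2^1: 470 = 2^1·235; with 547 mod 8 = 3, (2/547) = -1; sign now +1; continue with (235/547)
flip (235/547) -> (547/235): both odd, 235 mod 4 = 3, 547 mod 4 = 3, so the flip contributes -1; sign now -1
(547/235): 547 mod 235 = 77, so (547/235) = (77/235)
flip (77/235) -> (235/77): both odd, 77 mod 4 = 1, 235 mod 4 = 3, so the flip contributes +1; sign now -1
(235/77): 235 mod 77 = 4, so (235/77) = (4/77)
factor out 2^2: 4 = 2^2·1; with 77 mod 8 = 5, (2/77) = -1; sign now -1; continue with (1/77)
reached (1/77) = 1, so the symbol is -1

-1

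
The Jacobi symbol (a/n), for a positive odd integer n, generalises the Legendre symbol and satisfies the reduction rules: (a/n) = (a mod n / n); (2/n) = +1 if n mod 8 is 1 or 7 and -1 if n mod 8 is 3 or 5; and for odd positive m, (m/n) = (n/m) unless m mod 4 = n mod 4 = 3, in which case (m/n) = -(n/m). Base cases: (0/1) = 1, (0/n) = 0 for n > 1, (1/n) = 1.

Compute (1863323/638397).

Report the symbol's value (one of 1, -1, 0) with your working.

1

(1863323/638397) = (586529/638397)   [reduce mod 638397]
reciprocity: (586529/638397) = +1·(638397/586529) since 586529 mod 4 = 1, 638397 mod 4 = 1; sign now +1
(638397/586529) = (51868/586529)   [reduce mod 586529]
51868 = 2^2·12967; (2/586529) = +1 since 586529 mod 8 = 1, so (51868/586529) = (+1)^2·(12967/586529); sign now +1
reciprocity: (12967/586529) = +1·(586529/12967) since 12967 mod 4 = 3, 586529 mod 4 = 1; sign now +1
(586529/12967) = (3014/12967)   [reduce mod 12967]
3014 = 2^1·1507; (2/12967) = +1 since 12967 mod 8 = 7, so (3014/12967) = (+1)^1·(1507/12967); sign now +1
reciprocity: (1507/12967) = -1·(12967/1507) since 1507 mod 4 = 3, 12967 mod 4 = 3; sign now -1
(12967/1507) = (911/1507)   [reduce mod 1507]
reciprocity: (911/1507) = -1·(1507/911) since 911 mod 4 = 3, 1507 mod 4 = 3; sign now +1
(1507/911) = (596/911)   [reduce mod 911]
596 = 2^2·149; (2/911) = +1 since 911 mod 8 = 7, so (596/911) = (+1)^2·(149/911); sign now +1
reciprocity: (149/911) = +1·(911/149) since 149 mod 4 = 1, 911 mod 4 = 3; sign now +1
(911/149) = (17/149)   [reduce mod 149]
reciprocity: (17/149) = +1·(149/17) since 17 mod 4 = 1, 149 mod 4 = 1; sign now +1
(149/17) = (13/17)   [reduce mod 17]
reciprocity: (13/17) = +1·(17/13) since 13 mod 4 = 1, 17 mod 4 = 1; sign now +1
(17/13) = (4/13)   [reduce mod 13]
4 = 2^2·1; (2/13) = -1 since 13 mod 8 = 5, so (4/13) = (-1)^2·(1/13); sign now +1
(1/13) = 1; final value = sign = +1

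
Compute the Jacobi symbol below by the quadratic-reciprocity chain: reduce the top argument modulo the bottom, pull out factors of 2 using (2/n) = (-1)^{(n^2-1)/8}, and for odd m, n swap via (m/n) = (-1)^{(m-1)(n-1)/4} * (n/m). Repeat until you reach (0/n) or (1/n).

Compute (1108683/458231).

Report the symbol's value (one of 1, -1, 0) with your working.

-1

(1108683/458231) = (192221/458231)   [reduce mod 458231]
reciprocity: (192221/458231) = +1·(458231/192221) since 192221 mod 4 = 1, 458231 mod 4 = 3; sign now +1
(458231/192221) = (73789/192221)   [reduce mod 192221]
reciprocity: (73789/192221) = +1·(192221/73789) since 73789 mod 4 = 1, 192221 mod 4 = 1; sign now +1
(192221/73789) = (44643/73789)   [reduce mod 73789]
reciprocity: (44643/73789) = +1·(73789/44643) since 44643 mod 4 = 3, 73789 mod 4 = 1; sign now +1
(73789/44643) = (29146/44643)   [reduce mod 44643]
29146 = 2^1·14573; (2/44643) = -1 since 44643 mod 8 = 3, so (29146/44643) = (-1)^1·(14573/44643); sign now -1
reciprocity: (14573/44643) = +1·(44643/14573) since 14573 mod 4 = 1, 44643 mod 4 = 3; sign now -1
(44643/14573) = (924/14573)   [reduce mod 14573]
924 = 2^2·231; (2/14573) = -1 since 14573 mod 8 = 5, so (924/14573) = (-1)^2·(231/14573); sign now -1
reciprocity: (231/14573) = +1·(14573/231) since 231 mod 4 = 3, 14573 mod 4 = 1; sign now -1
(14573/231) = (20/231)   [reduce mod 231]
20 = 2^2·5; (2/231) = +1 since 231 mod 8 = 7, so (20/231) = (+1)^2·(5/231); sign now -1
reciprocity: (5/231) = +1·(231/5) since 5 mod 4 = 1, 231 mod 4 = 3; sign now -1
(231/5) = (1/5)   [reduce mod 5]
(1/5) = 1; final value = sign = -1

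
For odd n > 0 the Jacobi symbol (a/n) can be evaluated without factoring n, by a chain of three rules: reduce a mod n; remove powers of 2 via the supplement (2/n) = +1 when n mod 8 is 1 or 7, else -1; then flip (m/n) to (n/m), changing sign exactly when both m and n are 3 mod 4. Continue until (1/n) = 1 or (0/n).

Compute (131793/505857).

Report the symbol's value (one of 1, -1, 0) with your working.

0

reciprocity: (131793/505857) = +1·(505857/131793) since 131793 mod 4 = 1, 505857 mod 4 = 1; sign now +1
(505857/131793) = (110478/131793)   [reduce mod 131793]
110478 = 2^1·55239; (2/131793) = +1 since 131793 mod 8 = 1, so (110478/131793) = (+1)^1·(55239/131793); sign now +1
reciprocity: (55239/131793) = +1·(131793/55239) since 55239 mod 4 = 3, 131793 mod 4 = 1; sign now +1
(131793/55239) = (21315/55239)   [reduce mod 55239]
reciprocity: (21315/55239) = -1·(55239/21315) since 21315 mod 4 = 3, 55239 mod 4 = 3; sign now -1
(55239/21315) = (12609/21315)   [reduce mod 21315]
reciprocity: (12609/21315) = +1·(21315/12609) since 12609 mod 4 = 1, 21315 mod 4 = 3; sign now -1
(21315/12609) = (8706/12609)   [reduce mod 12609]
8706 = 2^1·4353; (2/12609) = +1 since 12609 mod 8 = 1, so (8706/12609) = (+1)^1·(4353/12609); sign now -1
reciprocity: (4353/12609) = +1·(12609/4353) since 4353 mod 4 = 1, 12609 mod 4 = 1; sign now -1
(12609/4353) = (3903/4353)   [reduce mod 4353]
reciprocity: (3903/4353) = +1·(4353/3903) since 3903 mod 4 = 3, 4353 mod 4 = 1; sign now -1
(4353/3903) = (450/3903)   [reduce mod 3903]
450 = 2^1·225; (2/3903) = +1 since 3903 mod 8 = 7, so (450/3903) = (+1)^1·(225/3903); sign now -1
reciprocity: (225/3903) = +1·(3903/225) since 225 mod 4 = 1, 3903 mod 4 = 3; sign now -1
(3903/225) = (78/225)   [reduce mod 225]
78 = 2^1·39; (2/225) = +1 since 225 mod 8 = 1, so (78/225) = (+1)^1·(39/225); sign now -1
reciprocity: (39/225) = +1·(225/39) since 39 mod 4 = 3, 225 mod 4 = 1; sign now -1
(225/39) = (30/39)   [reduce mod 39]
30 = 2^1·15; (2/39) = +1 since 39 mod 8 = 7, so (30/39) = (+1)^1·(15/39); sign now -1
reciprocity: (15/39) = -1·(39/15) since 15 mod 4 = 3, 39 mod 4 = 3; sign now +1
(39/15) = (9/15)   [reduce mod 15]
reciprocity: (9/15) = +1·(15/9) since 9 mod 4 = 1, 15 mod 4 = 3; sign now +1
(15/9) = (6/9)   [reduce mod 9]
6 = 2^1·3; (2/9) = +1 since 9 mod 8 = 1, so (6/9) = (+1)^1·(3/9); sign now +1
reciprocity: (3/9) = +1·(9/3) since 3 mod 4 = 3, 9 mod 4 = 1; sign now +1
(9/3) = (0/3)   [reduce mod 3]
(0/3) = 0   [gcd(a, n) > 1]; final value = 0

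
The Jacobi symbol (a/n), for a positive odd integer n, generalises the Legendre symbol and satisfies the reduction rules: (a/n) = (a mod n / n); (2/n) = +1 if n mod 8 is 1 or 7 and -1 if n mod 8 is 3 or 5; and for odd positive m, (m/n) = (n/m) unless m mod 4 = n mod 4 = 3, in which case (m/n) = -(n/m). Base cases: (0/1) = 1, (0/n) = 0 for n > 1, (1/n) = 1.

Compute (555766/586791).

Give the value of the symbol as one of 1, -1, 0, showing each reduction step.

1

555766 = 2^1·277883; (2/586791) = +1 since 586791 mod 8 = 7, so (555766/586791) = (+1)^1·(277883/586791); sign now +1
reciprocity: (277883/586791) = -1·(586791/277883) since 277883 mod 4 = 3, 586791 mod 4 = 3; sign now -1
(586791/277883) = (31025/277883)   [reduce mod 277883]
reciprocity: (31025/277883) = +1·(277883/31025) since 31025 mod 4 = 1, 277883 mod 4 = 3; sign now -1
(277883/31025) = (29683/31025)   [reduce mod 31025]
reciprocity: (29683/31025) = +1·(31025/29683) since 29683 mod 4 = 3, 31025 mod 4 = 1; sign now -1
(31025/29683) = (1342/29683)   [reduce mod 29683]
1342 = 2^1·671; (2/29683) = -1 since 29683 mod 8 = 3, so (1342/29683) = (-1)^1·(671/29683); sign now +1
reciprocity: (671/29683) = -1·(29683/671) since 671 mod 4 = 3, 29683 mod 4 = 3; sign now -1
(29683/671) = (159/671)   [reduce mod 671]
reciprocity: (159/671) = -1·(671/159) since 159 mod 4 = 3, 671 mod 4 = 3; sign now +1
(671/159) = (35/159)   [reduce mod 159]
reciprocity: (35/159) = -1·(159/35) since 35 mod 4 = 3, 159 mod 4 = 3; sign now -1
(159/35) = (19/35)   [reduce mod 35]
reciprocity: (19/35) = -1·(35/19) since 19 mod 4 = 3, 35 mod 4 = 3; sign now +1
(35/19) = (16/19)   [reduce mod 19]
16 = 2^4·1; (2/19) = -1 since 19 mod 8 = 3, so (16/19) = (-1)^4·(1/19); sign now +1
(1/19) = 1; final value = sign = +1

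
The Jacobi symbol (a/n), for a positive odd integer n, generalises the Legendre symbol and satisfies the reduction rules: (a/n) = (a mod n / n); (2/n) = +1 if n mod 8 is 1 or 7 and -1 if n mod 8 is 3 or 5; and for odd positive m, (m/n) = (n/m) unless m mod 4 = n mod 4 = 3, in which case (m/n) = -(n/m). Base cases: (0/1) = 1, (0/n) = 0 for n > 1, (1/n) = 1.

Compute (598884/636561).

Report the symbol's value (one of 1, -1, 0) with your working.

0

598884 = 2^2·149721; (2/636561) = +1 since 636561 mod 8 = 1, so (598884/636561) = (+1)^2·(149721/636561); sign now +1
reciprocity: (149721/636561) = +1·(636561/149721) since 149721 mod 4 = 1, 636561 mod 4 = 1; sign now +1
(636561/149721) = (37677/149721)   [reduce mod 149721]
reciprocity: (37677/149721) = +1·(149721/37677) since 37677 mod 4 = 1, 149721 mod 4 = 1; sign now +1
(149721/37677) = (36690/37677)   [reduce mod 37677]
36690 = 2^1·18345; (2/37677) = -1 since 37677 mod 8 = 5, so (36690/37677) = (-1)^1·(18345/37677); sign now -1
reciprocity: (18345/37677) = +1·(37677/18345) since 18345 mod 4 = 1, 37677 mod 4 = 1; sign now -1
(37677/18345) = (987/18345)   [reduce mod 18345]
reciprocity: (987/18345) = +1·(18345/987) since 987 mod 4 = 3, 18345 mod 4 = 1; sign now -1
(18345/987) = (579/987)   [reduce mod 987]
reciprocity: (579/987) = -1·(987/579) since 579 mod 4 = 3, 987 mod 4 = 3; sign now +1
(987/579) = (408/579)   [reduce mod 579]
408 = 2^3·51; (2/579) = -1 since 579 mod 8 = 3, so (408/579) = (-1)^3·(51/579); sign now -1
reciprocity: (51/579) = -1·(579/51) since 51 mod 4 = 3, 579 mod 4 = 3; sign now +1
(579/51) = (18/51)   [reduce mod 51]
18 = 2^1·9; (2/51) = -1 since 51 mod 8 = 3, so (18/51) = (-1)^1·(9/51); sign now -1
reciprocity: (9/51) = +1·(51/9) since 9 mod 4 = 1, 51 mod 4 = 3; sign now -1
(51/9) = (6/9)   [reduce mod 9]
6 = 2^1·3; (2/9) = +1 since 9 mod 8 = 1, so (6/9) = (+1)^1·(3/9); sign now -1
reciprocity: (3/9) = +1·(9/3) since 3 mod 4 = 3, 9 mod 4 = 1; sign now -1
(9/3) = (0/3)   [reduce mod 3]
(0/3) = 0   [gcd(a, n) > 1]; final value = 0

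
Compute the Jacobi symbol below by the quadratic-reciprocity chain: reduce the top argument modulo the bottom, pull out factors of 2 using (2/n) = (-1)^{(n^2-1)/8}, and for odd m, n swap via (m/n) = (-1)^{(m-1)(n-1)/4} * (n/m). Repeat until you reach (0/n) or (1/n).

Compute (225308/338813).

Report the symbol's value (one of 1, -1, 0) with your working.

225308 = 2^2·56327; (2/338813) = -1 since 338813 mod 8 = 5, so (225308/338813) = (-1)^2·(56327/338813); sign now +1
reciprocity: (56327/338813) = +1·(338813/56327) since 56327 mod 4 = 3, 338813 mod 4 = 1; sign now +1
(338813/56327) = (851/56327)   [reduce mod 56327]
reciprocity: (851/56327) = -1·(56327/851) since 851 mod 4 = 3, 56327 mod 4 = 3; sign now -1
(56327/851) = (161/851)   [reduce mod 851]
reciprocity: (161/851) = +1·(851/161) since 161 mod 4 = 1, 851 mod 4 = 3; sign now -1
(851/161) = (46/161)   [reduce mod 161]
46 = 2^1·23; (2/161) = +1 since 161 mod 8 = 1, so (46/161) = (+1)^1·(23/161); sign now -1
reciprocity: (23/161) = +1·(161/23) since 23 mod 4 = 3, 161 mod 4 = 1; sign now -1
(161/23) = (0/23)   [reduce mod 23]
(0/23) = 0   [gcd(a, n) > 1]; final value = 0

0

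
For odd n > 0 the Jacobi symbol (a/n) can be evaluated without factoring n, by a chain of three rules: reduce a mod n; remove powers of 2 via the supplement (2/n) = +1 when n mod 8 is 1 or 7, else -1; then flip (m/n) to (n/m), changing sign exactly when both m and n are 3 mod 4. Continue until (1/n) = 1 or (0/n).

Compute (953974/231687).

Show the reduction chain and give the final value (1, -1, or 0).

(953974/231687) = (27226/231687)   [reduce mod 231687]
27226 = 2^1·13613; (2/231687) = +1 since 231687 mod 8 = 7, so (27226/231687) = (+1)^1·(13613/231687); sign now +1
reciprocity: (13613/231687) = +1·(231687/13613) since 13613 mod 4 = 1, 231687 mod 4 = 3; sign now +1
(231687/13613) = (266/13613)   [reduce mod 13613]
266 = 2^1·133; (2/13613) = -1 since 13613 mod 8 = 5, so (266/13613) = (-1)^1·(133/13613); sign now -1
reciprocity: (133/13613) = +1·(13613/133) since 133 mod 4 = 1, 13613 mod 4 = 1; sign now -1
(13613/133) = (47/133)   [reduce mod 133]
reciprocity: (47/133) = +1·(133/47) since 47 mod 4 = 3, 133 mod 4 = 1; sign now -1
(133/47) = (39/47)   [reduce mod 47]
reciprocity: (39/47) = -1·(47/39) since 39 mod 4 = 3, 47 mod 4 = 3; sign now +1
(47/39) = (8/39)   [reduce mod 39]
8 = 2^3·1; (2/39) = +1 since 39 mod 8 = 7, so (8/39) = (+1)^3·(1/39); sign now +1
(1/39) = 1; final value = sign = +1

1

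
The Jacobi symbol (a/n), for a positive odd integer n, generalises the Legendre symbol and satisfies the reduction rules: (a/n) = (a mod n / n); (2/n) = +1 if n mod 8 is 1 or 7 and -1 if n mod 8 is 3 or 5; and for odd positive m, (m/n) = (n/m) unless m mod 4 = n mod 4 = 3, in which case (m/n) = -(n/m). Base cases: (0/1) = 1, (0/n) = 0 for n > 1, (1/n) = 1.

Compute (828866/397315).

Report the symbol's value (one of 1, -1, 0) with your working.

1

(828866/397315): 828866 mod 397315 = 34236, so (828866/397315) = (34236/397315)
factor out 2^2: 34236 = 2^2·8559; with 397315 mod 8 = 3, (2/397315) = -1; sign now +1; continue with (8559/397315)
flip (8559/397315) -> (397315/8559): both odd, 8559 mod 4 = 3, 397315 mod 4 = 3, so the flip contributes -1; sign now -1
(397315/8559): 397315 mod 8559 = 3601, so (397315/8559) = (3601/8559)
flip (3601/8559) -> (8559/3601): both odd, 3601 mod 4 = 1, 8559 mod 4 = 3, so the flip contributes +1; sign now -1
(8559/3601): 8559 mod 3601 = 1357, so (8559/3601) = (1357/3601)
flip (1357/3601) -> (3601/1357): both odd, 1357 mod 4 = 1, 3601 mod 4 = 1, so the flip contributes +1; sign now -1
(3601/1357): 3601 mod 1357 = 887, so (3601/1357) = (887/1357)
flip (887/1357) -> (1357/887): both odd, 887 mod 4 = 3, 1357 mod 4 = 1, so the flip contributes +1; sign now -1
(1357/887): 1357 mod 887 = 470, so (1357/887) = (470/887)
factor out 2^1: 470 = 2^1·235; with 887 mod 8 = 7, (2/887) = +1; sign now -1; continue with (235/887)
flip (235/887) -> (887/235): both odd, 235 mod 4 = 3, 887 mod 4 = 3, so the flip contributes -1; sign now +1
(887/235): 887 mod 235 = 182, so (887/235) = (182/235)
factor out 2^1: 182 = 2^1·91; with 235 mod 8 = 3, (2/235) = -1; sign now -1; continue with (91/235)
flip (91/235) -> (235/91): both odd, 91 mod 4 = 3, 235 mod 4 = 3, so the flip contributes -1; sign now +1
(235/91): 235 mod 91 = 53, so (235/91) = (53/91)
flip (53/91) -> (91/53): both odd, 53 mod 4 = 1, 91 mod 4 = 3, so the flip contributes +1; sign now +1
(91/53): 91 mod 53 = 38, so (91/53) = (38/53)
factor out 2^1: 38 = 2^1·19; with 53 mod 8 = 5, (2/53) = -1; sign now -1; continue with (19/53)
flip (19/53) -> (53/19): both odd, 19 mod 4 = 3, 53 mod 4 = 1, so the flip contributes +1; sign now -1
(53/19): 53 mod 19 = 15, so (53/19) = (15/19)
flip (15/19) -> (19/15): both odd, 15 mod 4 = 3, 19 mod 4 = 3, so the flip contributes -1; sign now +1
(19/15): 19 mod 15 = 4, so (19/15) = (4/15)
factor out 2^2: 4 = 2^2·1; with 15 mod 8 = 7, (2/15) = +1; sign now +1; continue with (1/15)
reached (1/15) = 1, so the symbol is +1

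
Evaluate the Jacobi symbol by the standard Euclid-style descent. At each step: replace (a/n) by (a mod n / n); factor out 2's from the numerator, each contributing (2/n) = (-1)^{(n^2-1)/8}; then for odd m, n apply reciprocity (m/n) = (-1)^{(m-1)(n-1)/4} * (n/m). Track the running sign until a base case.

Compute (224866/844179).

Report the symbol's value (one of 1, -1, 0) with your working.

-1

factor out 2^1: 224866 = 2^1·112433; with 844179 mod 8 = 3, (2/844179) = -1; sign now -1; continue with (112433/844179)
flip (112433/844179) -> (844179/112433): both odd, 112433 mod 4 = 1, 844179 mod 4 = 3, so the flip contributes +1; sign now -1
(844179/112433): 844179 mod 112433 = 57148, so (844179/112433) = (57148/112433)
factor out 2^2: 57148 = 2^2·14287; with 112433 mod 8 = 1, (2/112433) = +1; sign now -1; continue with (14287/112433)
flip (14287/112433) -> (112433/14287): both odd, 14287 mod 4 = 3, 112433 mod 4 = 1, so the flip contributes +1; sign now -1
(112433/14287): 112433 mod 14287 = 12424, so (112433/14287) = (12424/14287)
factor out 2^3: 12424 = 2^3·1553; with 14287 mod 8 = 7, (2/14287) = +1; sign now -1; continue with (1553/14287)
flip (1553/14287) -> (14287/1553): both odd, 1553 mod 4 = 1, 14287 mod 4 = 3, so the flip contributes +1; sign now -1
(14287/1553): 14287 mod 1553 = 310, so (14287/1553) = (310/1553)
factor out 2^1: 310 = 2^1·155; with 1553 mod 8 = 1, (2/1553) = +1; sign now -1; continue with (155/1553)
flip (155/1553) -> (1553/155): both odd, 155 mod 4 = 3, 1553 mod 4 = 1, so the flip contributes +1; sign now -1
(1553/155): 1553 mod 155 = 3, so (1553/155) = (3/155)
flip (3/155) -> (155/3): both odd, 3 mod 4 = 3, 155 mod 4 = 3, so the flip contributes -1; sign now +1
(155/3): 155 mod 3 = 2, so (155/3) = (2/3)
factor out 2^1: 2 = 2^1·1; with 3 mod 8 = 3, (2/3) = -1; sign now -1; continue with (1/3)
reached (1/3) = 1, so the symbol is -1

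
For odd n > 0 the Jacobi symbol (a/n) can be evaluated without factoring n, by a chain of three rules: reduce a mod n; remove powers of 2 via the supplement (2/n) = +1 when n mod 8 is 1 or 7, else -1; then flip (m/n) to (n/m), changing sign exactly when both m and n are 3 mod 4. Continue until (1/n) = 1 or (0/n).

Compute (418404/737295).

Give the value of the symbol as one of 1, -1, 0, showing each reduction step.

factor out 2^2: 418404 = 2^2·104601; with 737295 mod 8 = 7, (2/737295) = +1; sign now +1; continue with (104601/737295)
flip (104601/737295) -> (737295/104601): both odd, 104601 mod 4 = 1, 737295 mod 4 = 3, so the flip contributes +1; sign now +1
(737295/104601): 737295 mod 104601 = 5088, so (737295/104601) = (5088/104601)
factor out 2^5: 5088 = 2^5·159; with 104601 mod 8 = 1, (2/104601) = +1; sign now +1; continue with (159/104601)
flip (159/104601) -> (104601/159): both odd, 159 mod 4 = 3, 104601 mod 4 = 1, so the flip contributes +1; sign now +1
(104601/159): 104601 mod 159 = 138, so (104601/159) = (138/159)
factor out 2^1: 138 = 2^1·69; with 159 mod 8 = 7, (2/159) = +1; sign now +1; continue with (69/159)
flip (69/159) -> (159/69): both odd, 69 mod 4 = 1, 159 mod 4 = 3, so the flip contributes +1; sign now +1
(159/69): 159 mod 69 = 21, so (159/69) = (21/69)
flip (21/69) -> (69/21): both odd, 21 mod 4 = 1, 69 mod 4 = 1, so the flip contributes +1; sign now +1
(69/21): 69 mod 21 = 6, so (69/21) = (6/21)
factor out 2^1: 6 = 2^1·3; with 21 mod 8 = 5, (2/21) = -1; sign now -1; continue with (3/21)
flip (3/21) -> (21/3): both odd, 3 mod 4 = 3, 21 mod 4 = 1, so the flip contributes +1; sign now -1
(21/3): 21 mod 3 = 0, so (21/3) = (0/3)
reached (0/3); gcd(a, n) > 1, so (0/3) = 0 and the symbol is 0

0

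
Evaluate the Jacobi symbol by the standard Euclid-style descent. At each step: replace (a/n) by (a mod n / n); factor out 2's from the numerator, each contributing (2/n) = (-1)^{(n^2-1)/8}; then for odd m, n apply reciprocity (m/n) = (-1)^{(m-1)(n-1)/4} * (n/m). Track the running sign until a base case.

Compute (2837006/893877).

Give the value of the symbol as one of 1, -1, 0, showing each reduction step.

-1

(2837006/893877) = (155375/893877)   [reduce mod 893877]
reciprocity: (155375/893877) = +1·(893877/155375) since 155375 mod 4 = 3, 893877 mod 4 = 1; sign now +1
(893877/155375) = (117002/155375)   [reduce mod 155375]
117002 = 2^1·58501; (2/155375) = +1 since 155375 mod 8 = 7, so (117002/155375) = (+1)^1·(58501/155375); sign now +1
reciprocity: (58501/155375) = +1·(155375/58501) since 58501 mod 4 = 1, 155375 mod 4 = 3; sign now +1
(155375/58501) = (38373/58501)   [reduce mod 58501]
reciprocity: (38373/58501) = +1·(58501/38373) since 38373 mod 4 = 1, 58501 mod 4 = 1; sign now +1
(58501/38373) = (20128/38373)   [reduce mod 38373]
20128 = 2^5·629; (2/38373) = -1 since 38373 mod 8 = 5, so (20128/38373) = (-1)^5·(629/38373); sign now -1
reciprocity: (629/38373) = +1·(38373/629) since 629 mod 4 = 1, 38373 mod 4 = 1; sign now -1
(38373/629) = (4/629)   [reduce mod 629]
4 = 2^2·1; (2/629) = -1 since 629 mod 8 = 5, so (4/629) = (-1)^2·(1/629); sign now -1
(1/629) = 1; final value = sign = -1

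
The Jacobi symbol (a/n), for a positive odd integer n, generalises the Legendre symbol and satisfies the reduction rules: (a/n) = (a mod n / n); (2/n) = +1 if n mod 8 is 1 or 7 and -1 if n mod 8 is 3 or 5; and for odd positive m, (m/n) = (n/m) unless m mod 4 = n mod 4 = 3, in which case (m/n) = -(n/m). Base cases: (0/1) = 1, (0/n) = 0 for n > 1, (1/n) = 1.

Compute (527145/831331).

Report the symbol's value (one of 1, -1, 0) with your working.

-1

flip (527145/831331) -> (831331/527145): both odd, 527145 mod 4 = 1, 831331 mod 4 = 3, so the flip contributes +1; sign now +1
(831331/527145): 831331 mod 527145 = 304186, so (831331/527145) = (304186/527145)
factor out 2^1: 304186 = 2^1·152093; with 527145 mod 8 = 1, (2/527145) = +1; sign now +1; continue with (152093/527145)
flip (152093/527145) -> (527145/152093): both odd, 152093 mod 4 = 1, 527145 mod 4 = 1, so the flip contributes +1; sign now +1
(527145/152093): 527145 mod 152093 = 70866, so (527145/152093) = (70866/152093)
factor out 2^1: 70866 = 2^1·35433; with 152093 mod 8 = 5, (2/152093) = -1; sign now -1; continue with (35433/152093)
flip (35433/152093) -> (152093/35433): both odd, 35433 mod 4 = 1, 152093 mod 4 = 1, so the flip contributes +1; sign now -1
(152093/35433): 152093 mod 35433 = 10361, so (152093/35433) = (10361/35433)
flip (10361/35433) -> (35433/10361): both odd, 10361 mod 4 = 1, 35433 mod 4 = 1, so the flip contributes +1; sign now -1
(35433/10361): 35433 mod 10361 = 4350, so (35433/10361) = (4350/10361)
factor out 2^1: 4350 = 2^1·2175; with 10361 mod 8 = 1, (2/10361) = +1; sign now -1; continue with (2175/10361)
flip (2175/10361) -> (10361/2175): both odd, 2175 mod 4 = 3, 10361 mod 4 = 1, so the flip contributes +1; sign now -1
(10361/2175): 10361 mod 2175 = 1661, so (10361/2175) = (1661/2175)
flip (1661/2175) -> (2175/1661): both odd, 1661 mod 4 = 1, 2175 mod 4 = 3, so the flip contributes +1; sign now -1
(2175/1661): 2175 mod 1661 = 514, so (2175/1661) = (514/1661)
factor out 2^1: 514 = 2^1·257; with 1661 mod 8 = 5, (2/1661) = -1; sign now +1; continue with (257/1661)
flip (257/1661) -> (1661/257): both odd, 257 mod 4 = 1, 1661 mod 4 = 1, so the flip contributes +1; sign now +1
(1661/257): 1661 mod 257 = 119, so (1661/257) = (119/257)
flip (119/257) -> (257/119): both odd, 119 mod 4 = 3, 257 mod 4 = 1, so the flip contributes +1; sign now +1
(257/119): 257 mod 119 = 19, so (257/119) = (19/119)
flip (19/119) -> (119/19): both odd, 19 mod 4 = 3, 119 mod 4 = 3, so the flip contributes -1; sign now -1
(119/19): 119 mod 19 = 5, so (119/19) = (5/19)
flip (5/19) -> (19/5): both odd, 5 mod 4 = 1, 19 mod 4 = 3, so the flip contributes +1; sign now -1
(19/5): 19 mod 5 = 4, so (19/5) = (4/5)
factor out 2^2: 4 = 2^2·1; with 5 mod 8 = 5, (2/5) = -1; sign now -1; continue with (1/5)
reached (1/5) = 1, so the symbol is -1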